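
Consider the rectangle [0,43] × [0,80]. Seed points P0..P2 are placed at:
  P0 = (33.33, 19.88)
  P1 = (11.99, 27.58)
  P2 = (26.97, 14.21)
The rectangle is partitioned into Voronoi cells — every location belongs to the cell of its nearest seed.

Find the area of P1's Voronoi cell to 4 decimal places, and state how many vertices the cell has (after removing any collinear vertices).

Area of P1's cell: 2116.9321 (5 vertices)

1. box [0,43]×[0,80]: [(0, 0) (43, 0) (43, 80) (0, 80)]
2. ⊥bis P1·P0 via (22.66,23.73): [(0, 0) (14.0976, 0) (42.9636, 80) (0, 80)]  |A|=2282.4495
3. ⊥bis P1·P2 via (19.48,20.895): [(0, 0) (0.8307, 0) (23.1009, 24.9519) (42.9636, 80) (0, 80)]  |A|=2116.9321
4. canonical 5-gon: [(0, 0) (0.8307, 0) (23.1009, 24.9519) (42.9636, 80) (0, 80)]
5. shoelace: 2116.9321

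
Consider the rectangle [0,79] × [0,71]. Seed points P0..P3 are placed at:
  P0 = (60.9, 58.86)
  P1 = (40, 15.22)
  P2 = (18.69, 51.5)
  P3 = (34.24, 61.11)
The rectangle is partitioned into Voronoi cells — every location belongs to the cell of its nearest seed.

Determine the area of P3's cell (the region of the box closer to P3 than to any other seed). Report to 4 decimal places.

1. box [0,79]×[0,71]: [(0, 0) (79, 0) (79, 71) (0, 71)]
2. ⊥bis P3·P0 via (47.57,59.985): [(0, 0) (42.5075, 0) (48.4996, 71) (0, 71)]  |A|=3230.7529
3. ⊥bis P3·P1 via (37.12,38.165): [(0, 33.5058) (45.8206, 39.2571) (48.4996, 71) (0, 71)]  |A|=1628.7642
4. ⊥bis P3·P2 via (26.465,56.305): [(37.6356, 38.2297) (45.8206, 39.2571) (48.4996, 71) (17.3834, 71)]  |A|=638.3756
5. canonical 4-gon: [(37.6356, 38.2297) (45.8206, 39.2571) (48.4996, 71) (17.3834, 71)]
6. shoelace: 638.3756

Area of P3's cell: 638.3756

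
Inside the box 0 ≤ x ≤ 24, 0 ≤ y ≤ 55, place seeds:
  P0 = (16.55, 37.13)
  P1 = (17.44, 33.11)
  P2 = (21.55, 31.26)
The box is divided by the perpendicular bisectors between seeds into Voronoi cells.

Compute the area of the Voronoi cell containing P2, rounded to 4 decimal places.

Area of P2's cell: 395.4510

1. box [0,24]×[0,55]: [(0, 0) (24, 0) (24, 55) (0, 55)]
2. ⊥bis P2·P0 via (19.05,34.195): [(0, 17.9684) (0, 0) (24, 0) (24, 38.4114)]  |A|=676.5573
3. ⊥bis P2·P1 via (19.495,32.185): [(21.239, 36.0596) (5.0078, 0) (24, 0) (24, 38.4114)]  |A|=395.451
4. canonical 4-gon: [(21.239, 36.0596) (5.0078, 0) (24, 0) (24, 38.4114)]
5. shoelace: 395.451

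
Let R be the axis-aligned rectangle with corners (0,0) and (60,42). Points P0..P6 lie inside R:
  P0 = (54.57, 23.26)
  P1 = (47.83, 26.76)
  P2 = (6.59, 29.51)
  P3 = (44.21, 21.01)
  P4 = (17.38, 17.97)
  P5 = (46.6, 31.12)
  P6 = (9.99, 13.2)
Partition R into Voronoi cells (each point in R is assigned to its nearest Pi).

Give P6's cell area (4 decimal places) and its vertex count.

1. box [0,60]×[0,42]: [(0, 0) (60, 0) (60, 42) (0, 42)]
2. ⊥bis P6·P0 via (32.28,18.23): [(0, 0) (36.3938, 0) (26.916, 42) (0, 42)]  |A|=1329.5065
3. ⊥bis P6·P1 via (28.91,19.98): [(0, 0) (36.0699, 0) (21.0191, 42) (0, 42)]  |A|=1198.8682
4. ⊥bis P6·P2 via (8.29,21.355): [(0, 19.6269) (0, 0) (36.0699, 0) (27.0182, 25.2591)]  |A|=720.6876
5. ⊥bis P6·P3 via (27.1,17.105): [(25.3198, 24.9051) (0, 19.6269) (0, 0) (31.0039, 0)]  |A|=634.5504
6. ⊥bis P6·P4 via (13.685,15.585): [(9.7625, 21.662) (0, 19.6269) (0, 0) (23.7446, 0)]  |A|=352.9811
7. ⊥bis P6·P5 via (28.295,22.16): [(9.7625, 21.662) (0, 19.6269) (0, 0) (23.7446, 0)]  |A|=352.9811
8. canonical 4-gon: [(9.7625, 21.662) (0, 19.6269) (0, 0) (23.7446, 0)]
9. shoelace: 352.9811

Area of P6's cell: 352.9811 (4 vertices)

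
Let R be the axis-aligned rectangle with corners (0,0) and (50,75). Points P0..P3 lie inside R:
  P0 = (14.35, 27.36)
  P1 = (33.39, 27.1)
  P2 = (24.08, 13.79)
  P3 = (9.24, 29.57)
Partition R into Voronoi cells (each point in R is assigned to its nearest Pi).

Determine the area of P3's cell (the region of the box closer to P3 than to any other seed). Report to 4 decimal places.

Area of P3's cell: 1118.0097

1. box [0,50]×[0,75]: [(0, 0) (50, 0) (50, 75) (0, 75)]
2. ⊥bis P3·P0 via (11.795,28.465): [(0, 1.1924) (31.9207, 75) (0, 75)]  |A|=1177.9953
3. ⊥bis P3·P1 via (21.315,28.335): [(0, 1.1924) (24.2811, 57.3356) (26.0878, 75) (0, 75)]  |A|=1126.4777
4. ⊥bis P3·P2 via (16.66,21.68): [(0, 6.0124) (3.5137, 9.3168) (24.2811, 57.3356) (26.0878, 75) (0, 75)]  |A|=1118.0097
5. canonical 5-gon: [(0, 6.0124) (3.5137, 9.3168) (24.2811, 57.3356) (26.0878, 75) (0, 75)]
6. shoelace: 1118.0097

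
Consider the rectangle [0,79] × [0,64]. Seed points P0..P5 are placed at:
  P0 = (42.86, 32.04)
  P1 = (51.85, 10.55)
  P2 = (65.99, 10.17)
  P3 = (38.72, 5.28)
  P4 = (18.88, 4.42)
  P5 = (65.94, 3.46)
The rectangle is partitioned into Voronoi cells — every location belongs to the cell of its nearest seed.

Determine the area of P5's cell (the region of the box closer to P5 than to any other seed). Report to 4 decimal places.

Area of P5's cell: 148.9099

1. box [0,79]×[0,64]: [(0, 0) (79, 0) (79, 64) (0, 64)]
2. ⊥bis P5·P0 via (54.4,17.75): [(32.4201, 0) (79, 0) (79, 37.6159)]  |A|=876.072
3. ⊥bis P5·P1 via (58.895,7.005): [(71.0798, 31.2199) (55.3701, 0) (79, 0) (79, 37.6159)]  |A|=517.8241
4. ⊥bis P5·P2 via (65.965,6.815): [(58.8262, 6.8682) (55.3701, 0) (79, 0) (79, 6.7179)]  |A|=148.9099
5. ⊥bis P5·P3 via (52.33,4.37): [(58.8262, 6.8682) (55.3701, 0) (79, 0) (79, 6.7179)]  |A|=148.9099
6. ⊥bis P5·P4 via (42.41,3.94): [(58.8262, 6.8682) (55.3701, 0) (79, 0) (79, 6.7179)]  |A|=148.9099
7. canonical 4-gon: [(58.8262, 6.8682) (55.3701, 0) (79, 0) (79, 6.7179)]
8. shoelace: 148.9099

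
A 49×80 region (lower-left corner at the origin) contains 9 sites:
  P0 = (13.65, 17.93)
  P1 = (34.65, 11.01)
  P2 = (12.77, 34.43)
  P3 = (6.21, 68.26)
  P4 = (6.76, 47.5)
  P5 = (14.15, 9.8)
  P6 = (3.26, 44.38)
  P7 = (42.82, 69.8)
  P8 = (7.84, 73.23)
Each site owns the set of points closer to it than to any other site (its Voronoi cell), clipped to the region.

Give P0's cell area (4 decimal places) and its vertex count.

Area of P0's cell: 324.0016 (4 vertices)

1. box [0,49]×[0,80]: [(0, 0) (49, 0) (49, 80) (0, 80)]
2. ⊥bis P0·P1 via (24.15,14.47): [(0, 0) (19.3818, 0) (45.7437, 80) (0, 80)]  |A|=2605.0194
3. ⊥bis P0·P2 via (13.21,26.18): [(0, 25.4755) (0, 0) (19.3818, 0) (28.2735, 26.9834)]  |A|=621.6329
4. ⊥bis P0·P3 via (9.93,43.095): [(0, 25.4755) (0, 0) (19.3818, 0) (28.2735, 26.9834)]  |A|=621.6329
5. ⊥bis P0·P4 via (10.205,32.715): [(0, 25.4755) (0, 0) (19.3818, 0) (28.2735, 26.9834)]  |A|=621.6329
6. ⊥bis P0·P5 via (13.9,13.865): [(0, 25.4755) (0, 13.0101) (24.1585, 14.4959) (28.2735, 26.9834)]  |A|=324.0016
7. ⊥bis P0·P6 via (8.455,31.155): [(0, 25.4755) (0, 13.0101) (24.1585, 14.4959) (28.2735, 26.9834)]  |A|=324.0016
8. ⊥bis P0·P7 via (28.235,43.865): [(0, 25.4755) (0, 13.0101) (24.1585, 14.4959) (28.2735, 26.9834)]  |A|=324.0016
9. ⊥bis P0·P8 via (10.745,45.58): [(0, 25.4755) (0, 13.0101) (24.1585, 14.4959) (28.2735, 26.9834)]  |A|=324.0016
10. canonical 4-gon: [(0, 25.4755) (0, 13.0101) (24.1585, 14.4959) (28.2735, 26.9834)]
11. shoelace: 324.0016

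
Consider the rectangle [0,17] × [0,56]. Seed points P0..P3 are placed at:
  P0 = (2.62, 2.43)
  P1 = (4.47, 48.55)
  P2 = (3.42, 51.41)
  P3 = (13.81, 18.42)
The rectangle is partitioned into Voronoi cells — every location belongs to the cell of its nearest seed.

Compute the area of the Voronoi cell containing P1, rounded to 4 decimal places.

Area of P1's cell: 312.2166

1. box [0,17]×[0,56]: [(0, 0) (17, 0) (17, 56) (0, 56)]
2. ⊥bis P1·P0 via (3.545,25.49): [(0, 25.6322) (17, 24.9503) (17, 56) (0, 56)]  |A|=522.0489
3. ⊥bis P1·P2 via (3.945,49.98): [(0, 48.5317) (0, 25.6322) (17, 24.9503) (17, 54.7729)]  |A|=448.1378
4. ⊥bis P1·P3 via (9.14,33.485): [(0, 48.5317) (0, 30.6517) (17, 35.9215) (17, 54.7729)]  |A|=312.2166
5. canonical 4-gon: [(0, 48.5317) (0, 30.6517) (17, 35.9215) (17, 54.7729)]
6. shoelace: 312.2166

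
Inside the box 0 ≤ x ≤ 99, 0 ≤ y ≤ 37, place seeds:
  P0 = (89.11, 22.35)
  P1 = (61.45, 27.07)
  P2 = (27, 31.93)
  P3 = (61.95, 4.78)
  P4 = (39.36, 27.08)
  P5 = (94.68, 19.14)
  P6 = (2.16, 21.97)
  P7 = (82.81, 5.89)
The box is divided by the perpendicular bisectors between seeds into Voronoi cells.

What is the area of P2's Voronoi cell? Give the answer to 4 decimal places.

1. box [0,99]×[0,37]: [(0, 0) (99, 0) (99, 37) (0, 37)]
2. ⊥bis P2·P0 via (58.055,27.14): [(0, 0) (53.8689, 0) (59.5758, 37) (0, 37)]  |A|=2098.7268
3. ⊥bis P2·P1 via (44.225,29.5): [(0, 0) (40.0633, 0) (45.2831, 37) (0, 37)]  |A|=1578.9079
4. ⊥bis P2·P3 via (44.475,18.355): [(0, 0) (30.2164, 0) (42.2484, 15.4887) (45.2831, 37) (0, 37)]  |A|=1502.65
5. ⊥bis P2·P4 via (33.18,29.505): [(0, 0) (21.6024, 0) (36.121, 37) (0, 37)]  |A|=1067.8827
6. ⊥bis P2·P5 via (60.84,25.535): [(0, 0) (21.6024, 0) (36.121, 37) (0, 37)]  |A|=1067.8827
7. ⊥bis P2·P6 via (14.58,26.95): [(23.4738, 4.7691) (36.121, 37) (10.5503, 37)]  |A|=412.083
8. ⊥bis P2·P7 via (54.905,18.91): [(23.4738, 4.7691) (36.121, 37) (10.5503, 37)]  |A|=412.083
9. canonical 3-gon: [(23.4738, 4.7691) (36.121, 37) (10.5503, 37)]
10. shoelace: 412.083

Area of P2's cell: 412.0830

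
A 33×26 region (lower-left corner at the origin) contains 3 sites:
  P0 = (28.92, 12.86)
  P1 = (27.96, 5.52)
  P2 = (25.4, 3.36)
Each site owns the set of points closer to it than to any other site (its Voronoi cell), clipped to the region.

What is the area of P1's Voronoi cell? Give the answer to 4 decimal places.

Area of P1's cell: 60.3683

1. box [0,33]×[0,26]: [(0, 0) (33, 0) (33, 26) (0, 26)]
2. ⊥bis P1·P0 via (28.44,9.19): [(0, 12.9097) (0, 0) (33, 0) (33, 8.5936)]  |A|=354.804
3. ⊥bis P1·P2 via (26.68,4.44): [(21.9567, 10.0379) (30.4263, 0) (33, 0) (33, 8.5936)]  |A|=60.3683
4. canonical 4-gon: [(21.9567, 10.0379) (30.4263, 0) (33, 0) (33, 8.5936)]
5. shoelace: 60.3683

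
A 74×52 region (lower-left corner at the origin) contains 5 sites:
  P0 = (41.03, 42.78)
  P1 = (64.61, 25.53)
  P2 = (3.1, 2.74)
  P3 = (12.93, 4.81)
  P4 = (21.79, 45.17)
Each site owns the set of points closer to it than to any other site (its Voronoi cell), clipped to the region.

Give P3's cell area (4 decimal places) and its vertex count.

1. box [0,74]×[0,52]: [(0, 0) (74, 0) (74, 52) (0, 52)]
2. ⊥bis P3·P0 via (26.98,23.795): [(0, 43.7618) (0, 0) (59.1329, 0)]  |A|=1293.8797
3. ⊥bis P3·P1 via (38.77,15.17): [(38.8272, 15.0274) (0, 43.7618) (0, 0) (44.8521, 0)]  |A|=1186.578
4. ⊥bis P3·P2 via (8.015,3.775): [(38.8272, 15.0274) (0, 43.7618) (0, 41.8366) (8.8099, 0) (44.8521, 0)]  |A|=1002.2892
5. ⊥bis P3·P4 via (17.36,24.99): [(38.8272, 15.0274) (28.7413, 22.4915) (2.8781, 28.1691) (8.8099, 0) (44.8521, 0)]  |A|=806.0512
6. canonical 5-gon: [(38.8272, 15.0274) (28.7413, 22.4915) (2.8781, 28.1691) (8.8099, 0) (44.8521, 0)]
7. shoelace: 806.0512

Area of P3's cell: 806.0512 (5 vertices)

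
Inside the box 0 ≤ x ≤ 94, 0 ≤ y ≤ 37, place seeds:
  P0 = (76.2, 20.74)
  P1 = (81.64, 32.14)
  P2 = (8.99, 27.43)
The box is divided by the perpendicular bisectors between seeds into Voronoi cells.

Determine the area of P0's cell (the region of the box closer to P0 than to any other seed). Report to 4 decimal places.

1. box [0,94]×[0,37]: [(0, 0) (94, 0) (94, 37) (0, 37)]
2. ⊥bis P0·P1 via (78.92,26.44): [(0, 0) (94, 0) (94, 19.2439) (56.7906, 37) (0, 37)]  |A|=3147.6535
3. ⊥bis P0·P2 via (42.595,24.085): [(40.1976, 0) (94, 0) (94, 19.2439) (56.7906, 37) (43.8805, 37)]  |A|=1592.2077
4. canonical 5-gon: [(40.1976, 0) (94, 0) (94, 19.2439) (56.7906, 37) (43.8805, 37)]
5. shoelace: 1592.2077

Area of P0's cell: 1592.2077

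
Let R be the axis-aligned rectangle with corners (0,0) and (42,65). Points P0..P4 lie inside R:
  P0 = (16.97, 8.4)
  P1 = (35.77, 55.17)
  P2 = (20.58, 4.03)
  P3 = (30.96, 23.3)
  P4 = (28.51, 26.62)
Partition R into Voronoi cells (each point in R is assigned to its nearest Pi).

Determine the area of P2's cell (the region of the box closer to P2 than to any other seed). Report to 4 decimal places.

Area of P2's cell: 236.8774

1. box [0,42]×[0,65]: [(0, 0) (42, 0) (42, 65) (0, 65)]
2. ⊥bis P2·P0 via (18.775,6.215): [(11.2516, 0) (42, 0) (42, 25.4009)]  |A|=390.5183
3. ⊥bis P2·P1 via (28.175,29.6): [(11.2516, 0) (42, 0) (42, 25.4009)]  |A|=390.5183
4. ⊥bis P2·P3 via (25.77,13.665): [(26.9948, 13.0053) (11.2516, 0) (42, 0) (42, 4.9225)]  |A|=236.8774
5. ⊥bis P2·P4 via (24.545,15.325): [(26.9948, 13.0053) (11.2516, 0) (42, 0) (42, 4.9225)]  |A|=236.8774
6. canonical 4-gon: [(26.9948, 13.0053) (11.2516, 0) (42, 0) (42, 4.9225)]
7. shoelace: 236.8774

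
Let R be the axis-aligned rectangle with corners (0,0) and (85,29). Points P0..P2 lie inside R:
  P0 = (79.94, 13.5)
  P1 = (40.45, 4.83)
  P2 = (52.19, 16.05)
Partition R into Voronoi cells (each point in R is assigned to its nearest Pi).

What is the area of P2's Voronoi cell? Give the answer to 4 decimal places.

Area of P2's cell: 684.3971

1. box [0,85]×[0,29]: [(0, 0) (85, 0) (85, 29) (0, 29)]
2. ⊥bis P2·P0 via (66.065,14.775): [(0, 0) (64.7073, 0) (67.3722, 29) (0, 29)]  |A|=1915.1522
3. ⊥bis P2·P1 via (46.32,10.44): [(56.2976, 0) (64.7073, 0) (67.3722, 29) (28.5821, 29)]  |A|=684.3971
4. canonical 4-gon: [(56.2976, 0) (64.7073, 0) (67.3722, 29) (28.5821, 29)]
5. shoelace: 684.3971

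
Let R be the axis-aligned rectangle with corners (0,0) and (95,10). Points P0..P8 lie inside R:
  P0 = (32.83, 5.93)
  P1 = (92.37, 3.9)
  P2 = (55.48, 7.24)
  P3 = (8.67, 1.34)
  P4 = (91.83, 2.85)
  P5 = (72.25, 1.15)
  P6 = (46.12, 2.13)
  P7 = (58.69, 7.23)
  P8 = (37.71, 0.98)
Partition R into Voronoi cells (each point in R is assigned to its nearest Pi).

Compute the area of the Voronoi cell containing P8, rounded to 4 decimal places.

Area of P8's cell: 46.6407

1. box [0,95]×[0,10]: [(0, 0) (95, 0) (95, 10) (0, 10)]
2. ⊥bis P8·P0 via (35.27,3.455): [(31.7654, 0) (95, 0) (95, 10) (41.9089, 10)]  |A|=581.6284
3. ⊥bis P8·P1 via (65.04,2.44): [(31.7654, 0) (65.1703, 0) (64.6361, 10) (41.9089, 10)]  |A|=280.6608
4. ⊥bis P8·P2 via (46.595,4.11): [(31.7654, 0) (48.0429, 0) (44.5201, 10) (41.9089, 10)]  |A|=94.4431
5. ⊥bis P8·P3 via (23.19,1.16): [(31.7654, 0) (48.0429, 0) (44.5201, 10) (41.9089, 10)]  |A|=94.4431
6. ⊥bis P8·P4 via (64.77,1.915): [(31.7654, 0) (48.0429, 0) (44.5201, 10) (41.9089, 10)]  |A|=94.4431
7. ⊥bis P8·P5 via (54.98,1.065): [(31.7654, 0) (48.0429, 0) (44.5201, 10) (41.9089, 10)]  |A|=94.4431
8. ⊥bis P8·P6 via (41.915,1.555): [(40.8967, 9.0021) (31.7654, 0) (42.1276, 0)]  |A|=46.6407
9. ⊥bis P8·P7 via (48.2,4.105): [(40.8967, 9.0021) (31.7654, 0) (42.1276, 0)]  |A|=46.6407
10. canonical 3-gon: [(40.8967, 9.0021) (31.7654, 0) (42.1276, 0)]
11. shoelace: 46.6407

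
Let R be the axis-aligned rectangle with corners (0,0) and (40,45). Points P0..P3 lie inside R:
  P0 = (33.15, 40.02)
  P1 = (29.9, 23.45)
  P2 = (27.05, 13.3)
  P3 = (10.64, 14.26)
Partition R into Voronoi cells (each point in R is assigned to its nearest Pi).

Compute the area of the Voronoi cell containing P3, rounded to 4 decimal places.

Area of P3's cell: 686.1041

1. box [0,40]×[0,45]: [(0, 0) (40, 0) (40, 45) (0, 45)]
2. ⊥bis P3·P0 via (21.895,27.14): [(0, 0) (40, 0) (40, 11.3192) (1.4564, 45) (0, 45)]  |A|=1150.91
3. ⊥bis P3·P1 via (20.27,18.855): [(0, 0) (29.2668, 0) (12.3276, 35.5003) (1.4564, 45) (0, 45)]  |A|=803.7782
4. ⊥bis P3·P2 via (18.845,13.78): [(0, 0) (18.0389, 0) (19.2651, 20.961) (12.3276, 35.5003) (1.4564, 45) (0, 45)]  |A|=686.1041
5. canonical 6-gon: [(0, 0) (18.0389, 0) (19.2651, 20.961) (12.3276, 35.5003) (1.4564, 45) (0, 45)]
6. shoelace: 686.1041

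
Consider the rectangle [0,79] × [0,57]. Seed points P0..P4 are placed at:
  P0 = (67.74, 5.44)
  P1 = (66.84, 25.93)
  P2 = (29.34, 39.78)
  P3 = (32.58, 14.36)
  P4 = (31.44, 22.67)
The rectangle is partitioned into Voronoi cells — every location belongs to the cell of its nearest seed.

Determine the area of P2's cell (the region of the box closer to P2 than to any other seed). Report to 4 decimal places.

Area of P2's cell: 1384.5703

1. box [0,79]×[0,57]: [(0, 0) (79, 0) (79, 57) (0, 57)]
2. ⊥bis P2·P0 via (48.54,22.61): [(0, 0) (28.3205, 0) (79, 56.6713) (79, 57) (0, 57)]  |A|=3066.9652
3. ⊥bis P2·P1 via (48.09,32.855): [(0, 0) (28.3205, 0) (41.3274, 14.5446) (57.0076, 57) (0, 57)]  |A|=2593.9243
4. ⊥bis P2·P3 via (30.96,27.07): [(0, 23.1239) (46.6941, 29.0754) (57.0076, 57) (0, 57)]  |A|=1586.8625
5. ⊥bis P2·P4 via (30.39,31.225): [(0, 27.4951) (48.2998, 33.4232) (57.0076, 57) (0, 57)]  |A|=1384.5703
6. canonical 4-gon: [(0, 27.4951) (48.2998, 33.4232) (57.0076, 57) (0, 57)]
7. shoelace: 1384.5703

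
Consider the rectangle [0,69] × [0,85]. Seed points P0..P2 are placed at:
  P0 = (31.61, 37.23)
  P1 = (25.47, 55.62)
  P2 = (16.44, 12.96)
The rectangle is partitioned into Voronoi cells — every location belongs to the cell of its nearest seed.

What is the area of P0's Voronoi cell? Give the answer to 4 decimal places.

Area of P0's cell: 2058.9573

1. box [0,69]×[0,85]: [(0, 0) (69, 0) (69, 85) (0, 85)]
2. ⊥bis P0·P1 via (28.54,46.425): [(0, 36.8961) (0, 0) (69, 0) (69, 59.9337)]  |A|=3340.6286
3. ⊥bis P0·P2 via (24.025,25.095): [(3.3534, 38.0158) (64.1737, 0) (69, 0) (69, 59.9337)]  |A|=2058.9573
4. canonical 4-gon: [(3.3534, 38.0158) (64.1737, 0) (69, 0) (69, 59.9337)]
5. shoelace: 2058.9573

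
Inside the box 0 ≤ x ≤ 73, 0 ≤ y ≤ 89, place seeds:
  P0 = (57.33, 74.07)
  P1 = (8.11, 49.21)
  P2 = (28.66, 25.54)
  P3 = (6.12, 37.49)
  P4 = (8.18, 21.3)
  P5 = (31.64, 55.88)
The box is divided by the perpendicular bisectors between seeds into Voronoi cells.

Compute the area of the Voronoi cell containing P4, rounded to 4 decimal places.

1. box [0,73]×[0,89]: [(0, 0) (73, 0) (73, 89) (0, 89)]
2. ⊥bis P4·P0 via (32.755,47.685): [(0, 78.193) (0, 0) (73, 0) (73, 10.2008)]  |A|=3226.3741
3. ⊥bis P4·P1 via (8.145,35.255): [(45.9986, 35.3499) (0, 35.2346) (0, 0) (73, 0) (73, 10.2008)]  |A|=2238.3606
4. ⊥bis P4·P2 via (18.42,23.42): [(15.9657, 35.2746) (0, 35.2346) (0, 0) (23.2687, 0)]  |A|=691.6694
5. ⊥bis P4·P3 via (7.15,29.395): [(16.9255, 30.6388) (0, 28.4852) (0, 0) (23.2687, 0)]  |A|=597.5255
6. ⊥bis P4·P5 via (19.91,38.59): [(16.9255, 30.6388) (0, 28.4852) (0, 0) (23.2687, 0)]  |A|=597.5255
7. canonical 4-gon: [(16.9255, 30.6388) (0, 28.4852) (0, 0) (23.2687, 0)]
8. shoelace: 597.5255

Area of P4's cell: 597.5255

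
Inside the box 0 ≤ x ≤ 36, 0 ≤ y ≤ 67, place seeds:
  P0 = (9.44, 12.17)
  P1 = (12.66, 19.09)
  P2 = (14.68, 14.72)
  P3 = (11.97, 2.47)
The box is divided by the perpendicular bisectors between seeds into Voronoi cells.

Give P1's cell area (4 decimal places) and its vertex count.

Area of P1's cell: 1675.4411 (5 vertices)

1. box [0,36]×[0,67]: [(0, 0) (36, 0) (36, 67) (0, 67)]
2. ⊥bis P1·P0 via (11.05,15.63): [(0, 20.7718) (36, 4.0203) (36, 67) (0, 67)]  |A|=1965.7425
3. ⊥bis P1·P2 via (13.67,16.905): [(0, 20.7718) (10.9811, 15.6621) (36, 27.2269) (36, 67) (0, 67)]  |A|=1675.4411
4. ⊥bis P1·P3 via (12.315,10.78): [(0, 20.7718) (10.9811, 15.6621) (36, 27.2269) (36, 67) (0, 67)]  |A|=1675.4411
5. canonical 5-gon: [(0, 20.7718) (10.9811, 15.6621) (36, 27.2269) (36, 67) (0, 67)]
6. shoelace: 1675.4411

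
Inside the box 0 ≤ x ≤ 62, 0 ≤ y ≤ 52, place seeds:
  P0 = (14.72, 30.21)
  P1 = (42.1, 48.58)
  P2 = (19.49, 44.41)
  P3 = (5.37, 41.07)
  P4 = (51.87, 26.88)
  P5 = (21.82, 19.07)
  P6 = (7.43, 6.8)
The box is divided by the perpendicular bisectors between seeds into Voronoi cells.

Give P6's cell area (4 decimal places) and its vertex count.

1. box [0,62]×[0,52]: [(0, 0) (62, 0) (62, 52) (0, 52)]
2. ⊥bis P6·P0 via (11.075,18.505): [(0, 21.9538) (0, 0) (62, 0) (62, 2.6467)]  |A|=762.6154
3. ⊥bis P6·P1 via (24.765,27.69): [(50.7058, 6.1638) (0, 21.9538) (0, 0) (58.1336, 0)]  |A|=735.7533
4. ⊥bis P6·P2 via (13.46,25.605): [(50.7058, 6.1638) (0, 21.9538) (0, 0) (58.1336, 0)]  |A|=735.7533
5. ⊥bis P6·P3 via (6.4,23.935): [(50.7058, 6.1638) (0, 21.9538) (0, 0) (58.1336, 0)]  |A|=735.7533
6. ⊥bis P6·P4 via (29.65,16.84): [(31.8161, 12.0461) (0, 21.9538) (0, 0) (37.2591, 0)]  |A|=573.6558
7. ⊥bis P6·P5 via (14.625,12.935): [(9.442, 19.0135) (0, 21.9538) (0, 0) (25.6544, 0)]  |A|=347.5338
8. canonical 4-gon: [(9.442, 19.0135) (0, 21.9538) (0, 0) (25.6544, 0)]
9. shoelace: 347.5338

Area of P6's cell: 347.5338 (4 vertices)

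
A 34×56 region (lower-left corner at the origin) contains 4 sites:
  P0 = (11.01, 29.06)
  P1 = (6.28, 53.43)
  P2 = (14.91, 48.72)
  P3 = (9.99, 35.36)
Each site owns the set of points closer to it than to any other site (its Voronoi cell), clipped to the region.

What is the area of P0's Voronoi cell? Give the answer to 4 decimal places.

Area of P0's cell: 1128.5809

1. box [0,34]×[0,56]: [(0, 0) (34, 0) (34, 56) (0, 56)]
2. ⊥bis P0·P1 via (8.645,41.245): [(0, 39.5671) (0, 0) (34, 0) (34, 46.1662)]  |A|=1457.4655
3. ⊥bis P0·P2 via (12.96,38.89): [(4.8255, 40.5037) (0, 39.5671) (0, 0) (34, 0) (34, 34.7162)]  |A|=1290.4423
4. ⊥bis P0·P3 via (10.5,32.21): [(30.3958, 35.4312) (0, 30.51) (0, 0) (34, 0) (34, 34.7162)]  |A|=1128.5809
5. canonical 5-gon: [(30.3958, 35.4312) (0, 30.51) (0, 0) (34, 0) (34, 34.7162)]
6. shoelace: 1128.5809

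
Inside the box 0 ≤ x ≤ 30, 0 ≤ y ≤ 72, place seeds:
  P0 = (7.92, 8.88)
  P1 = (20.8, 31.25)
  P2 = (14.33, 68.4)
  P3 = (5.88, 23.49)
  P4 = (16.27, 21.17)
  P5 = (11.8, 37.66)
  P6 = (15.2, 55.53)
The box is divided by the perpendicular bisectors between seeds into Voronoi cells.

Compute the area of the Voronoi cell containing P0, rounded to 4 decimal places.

Area of P0's cell: 352.2641

1. box [0,30]×[0,72]: [(0, 0) (30, 0) (30, 72) (0, 72)]
2. ⊥bis P0·P1 via (14.36,20.065): [(0, 28.3331) (0, 0) (30, 0) (30, 11.0599)]  |A|=590.8952
3. ⊥bis P0·P2 via (11.125,38.64): [(0, 28.3331) (0, 0) (30, 0) (30, 11.0599)]  |A|=590.8952
4. ⊥bis P0·P3 via (6.9,16.185): [(18.3275, 17.7806) (0, 15.2216) (0, 0) (30, 0) (30, 11.0599)]  |A|=470.7445
5. ⊥bis P0·P4 via (12.095,15.025): [(9.7931, 16.589) (0, 15.2216) (0, 0) (30, 0) (30, 2.8601)]  |A|=352.2641
6. ⊥bis P0·P5 via (9.86,23.27): [(9.7931, 16.589) (0, 15.2216) (0, 0) (30, 0) (30, 2.8601)]  |A|=352.2641
7. ⊥bis P0·P6 via (11.56,32.205): [(9.7931, 16.589) (0, 15.2216) (0, 0) (30, 0) (30, 2.8601)]  |A|=352.2641
8. canonical 5-gon: [(9.7931, 16.589) (0, 15.2216) (0, 0) (30, 0) (30, 2.8601)]
9. shoelace: 352.2641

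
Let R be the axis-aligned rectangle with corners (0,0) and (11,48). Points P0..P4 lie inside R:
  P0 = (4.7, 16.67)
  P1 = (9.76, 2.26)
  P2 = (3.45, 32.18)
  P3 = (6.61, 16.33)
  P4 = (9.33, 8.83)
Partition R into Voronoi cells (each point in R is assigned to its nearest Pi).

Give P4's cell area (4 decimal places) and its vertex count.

Area of P4's cell: 67.8734 (5 vertices)

1. box [0,11]×[0,48]: [(0, 0) (11, 0) (11, 48) (0, 48)]
2. ⊥bis P4·P0 via (7.015,12.75): [(0, 8.6072) (0, 0) (11, 0) (11, 15.1034)]  |A|=130.4083
3. ⊥bis P4·P1 via (9.545,5.545): [(0, 8.6072) (0, 4.9203) (11, 5.6402) (11, 15.1034)]  |A|=72.3255
4. ⊥bis P4·P2 via (6.39,20.505): [(0, 8.6072) (0, 4.9203) (11, 5.6402) (11, 15.1034)]  |A|=72.3255
5. ⊥bis P4·P3 via (7.97,12.58): [(4.7493, 11.4119) (0, 8.6072) (0, 4.9203) (11, 5.6402) (11, 13.6789)]  |A|=67.8734
6. canonical 5-gon: [(4.7493, 11.4119) (0, 8.6072) (0, 4.9203) (11, 5.6402) (11, 13.6789)]
7. shoelace: 67.8734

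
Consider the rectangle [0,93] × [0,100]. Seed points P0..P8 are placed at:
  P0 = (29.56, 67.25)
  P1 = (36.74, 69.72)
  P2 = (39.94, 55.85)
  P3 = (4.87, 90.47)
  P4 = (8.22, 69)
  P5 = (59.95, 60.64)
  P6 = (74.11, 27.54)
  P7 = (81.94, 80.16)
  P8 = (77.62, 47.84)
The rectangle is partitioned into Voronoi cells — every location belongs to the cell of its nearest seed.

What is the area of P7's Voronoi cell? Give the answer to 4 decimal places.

1. box [0,93]×[0,100]: [(0, 0) (93, 0) (93, 100) (0, 100)]
2. ⊥bis P7·P0 via (55.75,73.705): [(73.9159, 0) (93, 0) (93, 100) (49.2691, 100)]  |A|=3140.7473
3. ⊥bis P7·P1 via (59.34,74.94): [(76.6492, 0) (93, 0) (93, 100) (53.5518, 100)]  |A|=2789.9522
4. ⊥bis P7·P2 via (60.94,68.005): [(60.943, 67.9998) (93, 12.6154) (93, 100) (53.5518, 100)]  |A|=2031.818
5. ⊥bis P7·P3 via (43.405,85.315): [(60.943, 67.9998) (93, 12.6154) (93, 100) (53.5518, 100)]  |A|=2031.818
6. ⊥bis P7·P4 via (45.08,74.58): [(60.943, 67.9998) (93, 12.6154) (93, 100) (53.5518, 100)]  |A|=2031.818
7. ⊥bis P7·P5 via (70.945,70.4): [(56.6758, 86.4748) (93, 45.5542) (93, 100) (53.5518, 100)]  |A|=1255.6225
8. ⊥bis P7·P6 via (78.025,53.85): [(56.6758, 86.4748) (86.7944, 52.5451) (93, 51.6217) (93, 100) (53.5518, 100)]  |A|=1236.7963
9. ⊥bis P7·P8 via (79.78,64): [(56.6758, 86.4748) (76.2015, 64.4783) (93, 62.233) (93, 100) (53.5518, 100)]  |A|=1115.5339
10. canonical 5-gon: [(56.6758, 86.4748) (76.2015, 64.4783) (93, 62.233) (93, 100) (53.5518, 100)]
11. shoelace: 1115.5339

Area of P7's cell: 1115.5339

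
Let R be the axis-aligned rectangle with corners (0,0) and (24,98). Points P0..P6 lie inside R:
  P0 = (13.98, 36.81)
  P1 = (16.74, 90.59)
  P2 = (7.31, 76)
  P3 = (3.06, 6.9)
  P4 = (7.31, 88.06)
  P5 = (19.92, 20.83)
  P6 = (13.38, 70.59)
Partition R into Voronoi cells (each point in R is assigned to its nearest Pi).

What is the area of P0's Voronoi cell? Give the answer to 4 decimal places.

1. box [0,24]×[0,98]: [(0, 0) (24, 0) (24, 98) (0, 98)]
2. ⊥bis P0·P1 via (15.36,63.7): [(0, 64.4883) (0, 0) (24, 0) (24, 63.2566)]  |A|=1532.9385
3. ⊥bis P0·P2 via (10.645,56.405): [(0, 54.5933) (0, 0) (24, 0) (24, 58.678)]  |A|=1359.2548
4. ⊥bis P0·P3 via (8.52,21.855): [(0, 54.5933) (0, 24.9656) (24, 16.2033) (24, 58.678)]  |A|=865.2275
5. ⊥bis P0·P4 via (10.645,62.435): [(0, 54.5933) (0, 24.9656) (24, 16.2033) (24, 58.678)]  |A|=865.2275
6. ⊥bis P0·P5 via (16.95,28.82): [(0, 54.5933) (0, 24.9656) (3.32, 23.7535) (24, 31.4406) (24, 58.678)]  |A|=707.6739
7. ⊥bis P0·P6 via (13.68,53.7): [(0, 53.457) (0, 24.9656) (3.32, 23.7535) (24, 31.4406) (24, 53.8833)]  |A|=636.5029
8. canonical 5-gon: [(0, 53.457) (0, 24.9656) (3.32, 23.7535) (24, 31.4406) (24, 53.8833)]
9. shoelace: 636.5029

Area of P0's cell: 636.5029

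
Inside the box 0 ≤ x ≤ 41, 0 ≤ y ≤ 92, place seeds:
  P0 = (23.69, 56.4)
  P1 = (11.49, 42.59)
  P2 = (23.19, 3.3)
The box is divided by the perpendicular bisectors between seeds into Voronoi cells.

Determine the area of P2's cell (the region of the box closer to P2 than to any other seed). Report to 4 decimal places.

1. box [0,41]×[0,92]: [(0, 0) (41, 0) (41, 92) (0, 92)]
2. ⊥bis P2·P0 via (23.44,29.85): [(0, 30.0707) (0, 0) (41, 0) (41, 29.6847)]  |A|=1224.985
3. ⊥bis P2·P1 via (17.34,22.945): [(40.004, 29.694) (0, 17.7814) (0, 0) (41, 0) (41, 29.6847)]  |A|=979.1738
4. canonical 5-gon: [(40.004, 29.694) (0, 17.7814) (0, 0) (41, 0) (41, 29.6847)]
5. shoelace: 979.1738

Area of P2's cell: 979.1738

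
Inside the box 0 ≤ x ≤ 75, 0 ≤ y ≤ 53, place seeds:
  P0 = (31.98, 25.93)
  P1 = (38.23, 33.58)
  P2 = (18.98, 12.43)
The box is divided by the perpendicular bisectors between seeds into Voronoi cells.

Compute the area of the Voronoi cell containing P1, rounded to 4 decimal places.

1. box [0,75]×[0,53]: [(0, 0) (75, 0) (75, 53) (0, 53)]
2. ⊥bis P1·P0 via (35.105,29.755): [(71.5251, 0) (75, 0) (75, 53) (6.6531, 53)]  |A|=1903.2766
3. ⊥bis P1·P2 via (28.605,23.005): [(71.5251, 0) (75, 0) (75, 53) (6.6531, 53)]  |A|=1903.2766
4. canonical 4-gon: [(71.5251, 0) (75, 0) (75, 53) (6.6531, 53)]
5. shoelace: 1903.2766

Area of P1's cell: 1903.2766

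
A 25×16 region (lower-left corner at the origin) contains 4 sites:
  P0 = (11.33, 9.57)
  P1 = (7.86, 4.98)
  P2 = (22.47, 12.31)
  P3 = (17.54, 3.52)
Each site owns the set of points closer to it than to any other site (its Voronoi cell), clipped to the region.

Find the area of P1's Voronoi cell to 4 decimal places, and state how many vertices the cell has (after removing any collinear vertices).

Area of P1's cell: 122.2170 (4 vertices)

1. box [0,25]×[0,16]: [(0, 0) (25, 0) (25, 16) (0, 16)]
2. ⊥bis P1·P0 via (9.595,7.275): [(0, 14.5287) (0, 0) (19.2181, 0)]  |A|=139.6075
3. ⊥bis P1·P2 via (15.165,8.645): [(0, 14.5287) (0, 0) (19.2181, 0)]  |A|=139.6075
4. ⊥bis P1·P3 via (12.7,4.25): [(12.7917, 4.8583) (0, 14.5287) (0, 0) (12.059, 0)]  |A|=122.217
5. canonical 4-gon: [(12.7917, 4.8583) (0, 14.5287) (0, 0) (12.059, 0)]
6. shoelace: 122.217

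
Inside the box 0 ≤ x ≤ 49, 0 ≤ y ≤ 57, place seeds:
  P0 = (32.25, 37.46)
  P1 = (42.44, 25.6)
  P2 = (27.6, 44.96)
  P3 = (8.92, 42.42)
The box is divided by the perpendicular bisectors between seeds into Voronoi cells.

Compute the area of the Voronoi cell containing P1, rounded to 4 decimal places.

1. box [0,49]×[0,57]: [(0, 0) (49, 0) (49, 57) (0, 57)]
2. ⊥bis P1·P0 via (37.345,31.53): [(0.6477, 0) (49, 0) (49, 41.5439)]  |A|=1004.3714
3. ⊥bis P1·P2 via (35.02,35.28): [(0.6477, 0) (49, 0) (49, 41.5439)]  |A|=1004.3714
4. ⊥bis P1·P3 via (25.68,34.01): [(14.6517, 12.0322) (8.6141, 0) (49, 0) (49, 41.5439)]  |A|=956.4445
5. canonical 4-gon: [(14.6517, 12.0322) (8.6141, 0) (49, 0) (49, 41.5439)]
6. shoelace: 956.4445

Area of P1's cell: 956.4445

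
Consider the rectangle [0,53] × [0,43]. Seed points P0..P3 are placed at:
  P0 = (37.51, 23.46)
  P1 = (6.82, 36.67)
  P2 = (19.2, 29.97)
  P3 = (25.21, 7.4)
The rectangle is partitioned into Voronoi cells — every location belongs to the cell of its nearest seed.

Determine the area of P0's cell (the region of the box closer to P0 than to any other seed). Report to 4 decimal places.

Area of P0's cell: 818.6083

1. box [0,53]×[0,43]: [(0, 0) (53, 0) (53, 43) (0, 43)]
2. ⊥bis P0·P1 via (22.165,30.065): [(9.224, 0) (53, 0) (53, 43) (27.7327, 43)]  |A|=1484.4315
3. ⊥bis P0·P2 via (28.355,26.715): [(18.8567, 0) (53, 0) (53, 43) (34.145, 43)]  |A|=1139.4638
4. ⊥bis P0·P3 via (31.36,15.43): [(25.8446, 19.6542) (51.5068, 0) (53, 0) (53, 43) (34.145, 43)]  |A|=818.6083
5. canonical 5-gon: [(25.8446, 19.6542) (51.5068, 0) (53, 0) (53, 43) (34.145, 43)]
6. shoelace: 818.6083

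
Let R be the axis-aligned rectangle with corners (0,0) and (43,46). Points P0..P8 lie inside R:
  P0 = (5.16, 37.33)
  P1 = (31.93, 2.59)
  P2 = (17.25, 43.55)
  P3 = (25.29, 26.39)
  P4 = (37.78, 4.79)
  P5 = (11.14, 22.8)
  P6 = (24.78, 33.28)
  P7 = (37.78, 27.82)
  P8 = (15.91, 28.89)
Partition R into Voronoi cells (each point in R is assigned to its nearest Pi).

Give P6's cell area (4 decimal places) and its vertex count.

1. box [0,43]×[0,46]: [(0, 0) (43, 0) (43, 46) (0, 46)]
2. ⊥bis P6·P0 via (14.97,35.305): [(7.6823, 0) (43, 0) (43, 46) (17.1777, 46)]  |A|=1406.2211
3. ⊥bis P6·P1 via (28.355,17.935): [(10.5271, 13.7815) (43, 21.3469) (43, 46) (17.1777, 46)]  |A|=816.2563
4. ⊥bis P6·P2 via (21.015,38.415): [(14.6484, 33.747) (10.5271, 13.7815) (43, 21.3469) (43, 46) (31.36, 46)]  |A|=729.3681
5. ⊥bis P6·P3 via (25.035,29.835): [(14.6484, 33.747) (13.6672, 28.9936) (43, 31.1648) (43, 46) (31.36, 46)]  |A|=350.2643
6. ⊥bis P6·P4 via (31.28,19.035): [(14.6484, 33.747) (13.6672, 28.9936) (43, 31.1648) (43, 46) (31.36, 46)]  |A|=350.2643
7. ⊥bis P6·P5 via (17.96,28.04): [(14.6484, 33.747) (14.4211, 32.646) (17.0358, 29.2429) (43, 31.1648) (43, 46) (31.36, 46)]  |A|=344.2065
8. ⊥bis P6·P7 via (31.28,30.55): [(14.6484, 33.747) (14.4211, 32.646) (17.0358, 29.2429) (31.1704, 30.2891) (37.769, 46) (31.36, 46)]  |A|=215.3677
9. ⊥bis P6·P8 via (20.345,31.085): [(17.8615, 36.1029) (21.1075, 29.5443) (31.1704, 30.2891) (37.769, 46) (31.36, 46)]  |A|=189.6516
10. canonical 5-gon: [(17.8615, 36.1029) (21.1075, 29.5443) (31.1704, 30.2891) (37.769, 46) (31.36, 46)]
11. shoelace: 189.6516

Area of P6's cell: 189.6516 (5 vertices)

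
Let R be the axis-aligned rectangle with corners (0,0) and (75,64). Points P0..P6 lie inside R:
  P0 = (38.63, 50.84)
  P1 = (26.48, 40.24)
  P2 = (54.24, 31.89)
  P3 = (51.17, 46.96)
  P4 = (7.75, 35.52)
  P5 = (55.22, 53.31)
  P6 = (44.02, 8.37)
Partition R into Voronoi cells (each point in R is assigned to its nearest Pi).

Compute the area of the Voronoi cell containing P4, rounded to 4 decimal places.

Area of P4's cell: 1042.3069

1. box [0,75]×[0,64]: [(0, 0) (75, 0) (75, 64) (0, 64)]
2. ⊥bis P4·P0 via (23.19,43.18): [(0, 0) (44.6122, 0) (12.8609, 64) (0, 64)]  |A|=1839.1395
3. ⊥bis P4·P1 via (17.115,37.88): [(0, 0) (26.6608, 0) (10.5327, 64) (0, 64)]  |A|=1190.1934
4. ⊥bis P4·P2 via (30.995,33.705): [(0, 0) (26.6608, 0) (10.5327, 64) (0, 64)]  |A|=1190.1934
5. ⊥bis P4·P3 via (29.46,41.24): [(0, 0) (26.6608, 0) (10.5327, 64) (0, 64)]  |A|=1190.1934
6. ⊥bis P4·P5 via (31.485,44.415): [(0, 0) (26.6608, 0) (10.5327, 64) (0, 64)]  |A|=1190.1934
7. ⊥bis P4·P6 via (25.885,21.945): [(0, 0) (9.458, 0) (22.3281, 17.1933) (10.5327, 64) (0, 64)]  |A|=1042.3069
8. canonical 5-gon: [(0, 0) (9.458, 0) (22.3281, 17.1933) (10.5327, 64) (0, 64)]
9. shoelace: 1042.3069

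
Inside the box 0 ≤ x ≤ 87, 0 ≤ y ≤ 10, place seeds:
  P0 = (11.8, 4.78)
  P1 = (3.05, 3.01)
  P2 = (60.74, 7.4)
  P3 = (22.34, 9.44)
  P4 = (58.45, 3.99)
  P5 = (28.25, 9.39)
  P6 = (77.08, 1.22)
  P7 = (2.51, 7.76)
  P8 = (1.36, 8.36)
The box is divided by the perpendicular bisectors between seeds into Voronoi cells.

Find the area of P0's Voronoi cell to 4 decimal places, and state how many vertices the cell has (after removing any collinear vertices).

Area of P0's cell: 103.5482 (5 vertices)

1. box [0,87]×[0,10]: [(0, 0) (87, 0) (87, 10) (0, 10)]
2. ⊥bis P0·P1 via (7.425,3.895): [(8.2129, 0) (87, 0) (87, 10) (6.19, 10)]  |A|=797.9853
3. ⊥bis P0·P2 via (36.27,6.09): [(8.2129, 0) (36.596, 0) (36.0607, 10) (6.19, 10)]  |A|=291.2688
4. ⊥bis P0·P3 via (17.07,7.11): [(8.2129, 0) (20.2135, 0) (15.7923, 10) (6.19, 10)]  |A|=108.0141
5. ⊥bis P0·P4 via (35.125,4.385): [(8.2129, 0) (20.2135, 0) (15.7923, 10) (6.19, 10)]  |A|=108.0141
6. ⊥bis P0·P5 via (20.025,7.085): [(8.2129, 0) (20.2135, 0) (15.7923, 10) (6.19, 10)]  |A|=108.0141
7. ⊥bis P0·P6 via (44.44,3): [(8.2129, 0) (20.2135, 0) (15.7923, 10) (6.19, 10)]  |A|=108.0141
8. ⊥bis P0·P7 via (7.155,6.27): [(7.026, 5.8677) (8.2129, 0) (20.2135, 0) (15.7923, 10) (8.3515, 10)]  |A|=103.5482
9. ⊥bis P0·P8 via (6.58,6.57): [(7.026, 5.8677) (8.2129, 0) (20.2135, 0) (15.7923, 10) (8.3515, 10)]  |A|=103.5482
10. canonical 5-gon: [(7.026, 5.8677) (8.2129, 0) (20.2135, 0) (15.7923, 10) (8.3515, 10)]
11. shoelace: 103.5482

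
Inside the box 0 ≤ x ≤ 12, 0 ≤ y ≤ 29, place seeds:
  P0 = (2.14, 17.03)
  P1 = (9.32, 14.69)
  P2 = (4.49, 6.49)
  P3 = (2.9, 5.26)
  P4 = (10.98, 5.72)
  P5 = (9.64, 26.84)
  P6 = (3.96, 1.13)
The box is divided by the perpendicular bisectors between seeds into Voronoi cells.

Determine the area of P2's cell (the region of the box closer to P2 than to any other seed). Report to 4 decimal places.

1. box [0,12]×[0,29]: [(0, 0) (12, 0) (12, 29) (0, 29)]
2. ⊥bis P2·P0 via (3.315,11.76): [(0, 11.0209) (0, 0) (12, 0) (12, 13.6964)]  |A|=148.3038
3. ⊥bis P2·P1 via (6.905,10.59): [(4.4783, 12.0194) (0, 11.0209) (0, 0) (12, 0) (12, 7.5889)]  |A|=125.3345
4. ⊥bis P2·P3 via (3.695,5.875): [(4.4783, 12.0194) (0, 11.0209) (0, 10.6515) (8.2398, 0) (12, 0) (12, 7.5889)]  |A|=81.4515
5. ⊥bis P2·P4 via (7.735,6.105): [(8.1781, 9.8401) (4.4783, 12.0194) (0, 11.0209) (0, 10.6515) (7.1741, 1.3776)]  |A|=43.2485
6. ⊥bis P2·P5 via (7.065,16.665): [(8.1781, 9.8401) (4.4783, 12.0194) (0, 11.0209) (0, 10.6515) (7.1741, 1.3776)]  |A|=43.2485
7. ⊥bis P2·P6 via (4.225,3.81): [(7.4252, 3.4936) (8.1781, 9.8401) (4.4783, 12.0194) (0, 11.0209) (0, 10.6515) (5.3809, 3.6957)]  |A|=41.0603
8. canonical 6-gon: [(7.4252, 3.4936) (8.1781, 9.8401) (4.4783, 12.0194) (0, 11.0209) (0, 10.6515) (5.3809, 3.6957)]
9. shoelace: 41.0603

Area of P2's cell: 41.0603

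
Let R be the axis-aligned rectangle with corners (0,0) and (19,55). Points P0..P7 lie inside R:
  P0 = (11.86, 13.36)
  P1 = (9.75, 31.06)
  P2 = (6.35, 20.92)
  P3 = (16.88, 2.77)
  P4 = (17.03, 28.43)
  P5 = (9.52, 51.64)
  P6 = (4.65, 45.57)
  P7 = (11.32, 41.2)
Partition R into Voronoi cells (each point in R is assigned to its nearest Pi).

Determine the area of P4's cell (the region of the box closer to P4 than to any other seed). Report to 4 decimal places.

Area of P4's cell: 87.9550

1. box [0,19]×[0,55]: [(0, 0) (19, 0) (19, 55) (0, 55)]
2. ⊥bis P4·P0 via (14.445,20.895): [(0, 25.8506) (19, 19.3323) (19, 55) (0, 55)]  |A|=615.7623
3. ⊥bis P4·P1 via (13.39,29.745): [(10.6617, 22.1929) (19, 19.3323) (19, 45.2738)]  |A|=108.1539
4. ⊥bis P4·P2 via (11.69,24.675): [(11.6031, 24.7986) (14.3172, 20.9388) (19, 19.3323) (19, 45.2738)]  |A|=102.801
5. ⊥bis P4·P3 via (16.955,15.6): [(11.6031, 24.7986) (14.3172, 20.9388) (19, 19.3323) (19, 45.2738)]  |A|=102.801
6. ⊥bis P4·P5 via (13.275,40.035): [(17.6147, 41.4392) (11.6031, 24.7986) (14.3172, 20.9388) (19, 19.3323) (19, 41.8874)]  |A|=100.4554
7. ⊥bis P4·P6 via (10.84,37): [(17.6147, 41.4392) (11.6031, 24.7986) (14.3172, 20.9388) (19, 19.3323) (19, 41.8874)]  |A|=100.4554
8. ⊥bis P4·P7 via (14.175,34.815): [(15.4232, 35.3731) (11.6031, 24.7986) (14.3172, 20.9388) (19, 19.3323) (19, 36.9725)]  |A|=87.955
9. canonical 5-gon: [(15.4232, 35.3731) (11.6031, 24.7986) (14.3172, 20.9388) (19, 19.3323) (19, 36.9725)]
10. shoelace: 87.955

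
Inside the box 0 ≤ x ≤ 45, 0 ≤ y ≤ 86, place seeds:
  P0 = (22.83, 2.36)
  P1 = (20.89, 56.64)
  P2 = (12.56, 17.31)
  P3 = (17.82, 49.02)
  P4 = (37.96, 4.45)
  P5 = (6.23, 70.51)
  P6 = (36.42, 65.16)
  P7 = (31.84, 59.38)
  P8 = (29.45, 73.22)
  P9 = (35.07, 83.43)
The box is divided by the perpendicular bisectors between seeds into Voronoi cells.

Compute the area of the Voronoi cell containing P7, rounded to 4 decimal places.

Area of P7's cell: 384.3277

1. box [0,45]×[0,86]: [(0, 0) (45, 0) (45, 86) (0, 86)]
2. ⊥bis P7·P0 via (27.335,30.87): [(0, 35.1893) (45, 28.0787) (45, 86) (0, 86)]  |A|=2446.4699
3. ⊥bis P7·P1 via (26.365,58.01): [(33.3958, 29.9123) (45, 28.0787) (45, 86) (19.3611, 86)]  |A|=1055.0774
4. ⊥bis P7·P2 via (22.2,38.345): [(32.4626, 33.6418) (44.3921, 28.1747) (45, 28.0787) (45, 86) (19.3611, 86)]  |A|=1035.3829
5. ⊥bis P7·P3 via (24.83,54.2): [(28.5924, 49.1084) (43.8918, 28.404) (44.3921, 28.1747) (45, 28.0787) (45, 86) (19.3611, 86)]  |A|=957.1334
6. ⊥bis P7·P4 via (34.9,31.915): [(28.5924, 49.1084) (40.8107, 32.5735) (45, 33.0403) (45, 86) (19.3611, 86)]  |A|=944.8858
7. ⊥bis P7·P5 via (19.035,64.945): [(22.5854, 73.1145) (28.5924, 49.1084) (40.8107, 32.5735) (45, 33.0403) (45, 86) (28.1854, 86)]  |A|=888.033
8. ⊥bis P7·P6 via (34.13,62.27): [(23.115, 70.9982) (28.5924, 49.1084) (40.8107, 32.5735) (45, 33.0403) (45, 53.6567)]  |A|=398.6544
9. ⊥bis P7·P8 via (30.645,66.3): [(29.3306, 66.073) (24.5538, 65.2481) (28.5924, 49.1084) (40.8107, 32.5735) (45, 33.0403) (45, 53.6567)]  |A|=384.3277
10. ⊥bis P7·P9 via (33.455,71.405): [(29.3306, 66.073) (24.5538, 65.2481) (28.5924, 49.1084) (40.8107, 32.5735) (45, 33.0403) (45, 53.6567)]  |A|=384.3277
11. canonical 6-gon: [(29.3306, 66.073) (24.5538, 65.2481) (28.5924, 49.1084) (40.8107, 32.5735) (45, 33.0403) (45, 53.6567)]
12. shoelace: 384.3277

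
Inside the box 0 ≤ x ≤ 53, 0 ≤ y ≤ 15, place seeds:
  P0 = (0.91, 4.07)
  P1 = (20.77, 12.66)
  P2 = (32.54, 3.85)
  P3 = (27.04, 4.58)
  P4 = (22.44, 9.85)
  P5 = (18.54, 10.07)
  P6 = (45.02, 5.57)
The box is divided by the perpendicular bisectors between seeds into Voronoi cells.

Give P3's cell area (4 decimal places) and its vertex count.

1. box [0,53]×[0,15]: [(0, 0) (53, 0) (53, 15) (0, 15)]
2. ⊥bis P3·P0 via (13.975,4.325): [(14.0594, 0) (53, 0) (53, 15) (13.7666, 15)]  |A|=586.3045
3. ⊥bis P3·P1 via (23.905,8.62): [(14.0406, 0.9653) (14.0594, 0) (53, 0) (53, 15) (32.1268, 15)]  |A|=457.4653
4. ⊥bis P3·P2 via (29.79,4.215): [(31.1175, 14.2168) (14.0406, 0.9653) (14.0594, 0) (29.2306, 0)]  |A|=116.2099
5. ⊥bis P3·P4 via (24.74,7.215): [(30.9021, 12.5937) (16.4741, 0) (29.2306, 0)]  |A|=80.3251
6. ⊥bis P3·P5 via (22.79,7.325): [(30.9021, 12.5937) (20.107, 3.171) (18.0589, 0) (29.2306, 0)]  |A|=77.8124
7. ⊥bis P3·P6 via (36.03,5.075): [(30.9021, 12.5937) (20.107, 3.171) (18.0589, 0) (29.2306, 0)]  |A|=77.8124
8. canonical 4-gon: [(30.9021, 12.5937) (20.107, 3.171) (18.0589, 0) (29.2306, 0)]
9. shoelace: 77.8124

Area of P3's cell: 77.8124 (4 vertices)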